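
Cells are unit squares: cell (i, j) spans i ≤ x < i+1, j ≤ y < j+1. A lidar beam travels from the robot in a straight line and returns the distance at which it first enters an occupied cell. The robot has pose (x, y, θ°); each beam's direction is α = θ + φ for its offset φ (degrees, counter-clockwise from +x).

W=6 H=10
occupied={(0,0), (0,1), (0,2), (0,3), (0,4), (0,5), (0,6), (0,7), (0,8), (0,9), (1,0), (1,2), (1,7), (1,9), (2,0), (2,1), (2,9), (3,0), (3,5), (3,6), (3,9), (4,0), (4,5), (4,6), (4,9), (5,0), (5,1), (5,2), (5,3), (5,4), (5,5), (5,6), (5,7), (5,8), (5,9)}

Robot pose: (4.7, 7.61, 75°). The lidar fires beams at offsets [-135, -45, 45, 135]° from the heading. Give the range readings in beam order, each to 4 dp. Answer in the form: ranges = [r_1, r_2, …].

ranges = [0.6000, 0.3464, 1.6050, 1.2200]

beam 1: φ=-135°, α=300°
  direction (0.5000, -0.8660); cell (4,7); t to first gridline: x 0.6000, y 0.7044 (then +2.0000 / +1.1547)
    (5,7) via x @ 0.6000  # hit
  → r_1 = 0.6000
beam 2: φ=-45°, α=30°
  direction (0.8660, 0.5000); cell (4,7); t to first gridline: x 0.3464, y 0.7800 (then +1.1547 / +2.0000)
    (5,7) via x @ 0.3464  # hit
  → r_2 = 0.3464
beam 3: φ=45°, α=120°
  direction (-0.5000, 0.8660); cell (4,7); t to first gridline: x 1.4000, y 0.4503 (then +2.0000 / +1.1547)
    (4,8) via y @ 0.4503
    (3,8) via x @ 1.4000
    (3,9) via y @ 1.6050  # hit
  → r_3 = 1.6050
beam 4: φ=135°, α=210°
  direction (-0.8660, -0.5000); cell (4,7); t to first gridline: x 0.8083, y 1.2200 (then +1.1547 / +2.0000)
    (3,7) via x @ 0.8083
    (3,6) via y @ 1.2200  # hit
  → r_4 = 1.2200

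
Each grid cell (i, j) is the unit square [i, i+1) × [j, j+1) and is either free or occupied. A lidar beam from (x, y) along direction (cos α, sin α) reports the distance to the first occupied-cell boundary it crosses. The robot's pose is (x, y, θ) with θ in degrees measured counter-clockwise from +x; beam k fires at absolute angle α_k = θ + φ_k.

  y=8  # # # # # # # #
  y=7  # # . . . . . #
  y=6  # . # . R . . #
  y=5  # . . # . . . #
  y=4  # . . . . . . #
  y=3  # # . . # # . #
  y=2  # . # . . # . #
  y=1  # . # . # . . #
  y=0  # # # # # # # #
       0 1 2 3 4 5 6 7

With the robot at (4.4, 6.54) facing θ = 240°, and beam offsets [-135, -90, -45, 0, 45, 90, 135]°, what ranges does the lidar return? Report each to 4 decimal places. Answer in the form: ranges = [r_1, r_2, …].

beam 1: φ=-135°, α=105°
  direction (-0.2588, 0.9659); cell (4,6); t to first gridline: x 1.5455, y 0.4762 (then +3.8637 / +1.0353)
    (4,7) via y @ 0.4762
    (4,8) via y @ 1.5115  # hit
  → r_1 = 1.5115
beam 2: φ=-90°, α=150°
  direction (-0.8660, 0.5000); cell (4,6); t to first gridline: x 0.4619, y 0.9200 (then +1.1547 / +2.0000)
    (3,6) via x @ 0.4619
    (3,7) via y @ 0.9200
    (2,7) via x @ 1.6166
    (1,7) via x @ 2.7713  # hit
  → r_2 = 2.7713
beam 3: φ=-45°, α=195°
  direction (-0.9659, -0.2588); cell (4,6); t to first gridline: x 0.4141, y 2.0864 (then +1.0353 / +3.8637)
    (3,6) via x @ 0.4141
    (2,6) via x @ 1.4494  # hit
  → r_3 = 1.4494
beam 4: φ=0°, α=240°
  direction (-0.5000, -0.8660); cell (4,6); t to first gridline: x 0.8000, y 0.6235 (then +2.0000 / +1.1547)
    (4,5) via y @ 0.6235
    (3,5) via x @ 0.8000  # hit
  → r_4 = 0.8000
beam 5: φ=45°, α=285°
  direction (0.2588, -0.9659); cell (4,6); t to first gridline: x 2.3182, y 0.5590 (then +3.8637 / +1.0353)
    (4,5) via y @ 0.5590
    (4,4) via y @ 1.5943
    (5,4) via x @ 2.3182
    (5,3) via y @ 2.6296  # hit
  → r_5 = 2.6296
beam 6: φ=90°, α=330°
  direction (0.8660, -0.5000); cell (4,6); t to first gridline: x 0.6928, y 1.0800 (then +1.1547 / +2.0000)
    (5,6) via x @ 0.6928
    (5,5) via y @ 1.0800
    (6,5) via x @ 1.8475
    (7,5) via x @ 3.0022  # hit
  → r_6 = 3.0022
beam 7: φ=135°, α=15°
  direction (0.9659, 0.2588); cell (4,6); t to first gridline: x 0.6212, y 1.7773 (then +1.0353 / +3.8637)
    (5,6) via x @ 0.6212
    (6,6) via x @ 1.6564
    (6,7) via y @ 1.7773
    (7,7) via x @ 2.6917  # hit
  → r_7 = 2.6917

ranges = [1.5115, 2.7713, 1.4494, 0.8000, 2.6296, 3.0022, 2.6917]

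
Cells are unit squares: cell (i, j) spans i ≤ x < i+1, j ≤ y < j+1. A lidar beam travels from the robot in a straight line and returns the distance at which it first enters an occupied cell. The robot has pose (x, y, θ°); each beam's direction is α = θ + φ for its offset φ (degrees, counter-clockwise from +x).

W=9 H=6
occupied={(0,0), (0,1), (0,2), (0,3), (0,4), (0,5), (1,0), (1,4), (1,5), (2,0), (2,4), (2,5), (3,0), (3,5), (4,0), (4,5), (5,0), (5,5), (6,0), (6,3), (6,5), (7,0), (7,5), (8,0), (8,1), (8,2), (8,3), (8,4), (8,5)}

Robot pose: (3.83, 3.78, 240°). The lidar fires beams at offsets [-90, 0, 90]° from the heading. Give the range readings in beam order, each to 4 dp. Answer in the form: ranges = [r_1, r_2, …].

ranges = [0.9584, 3.2101, 4.8151]

beam 1: φ=-90°, α=150°
  dir = (cos 150°, sin 150°) = (-0.8660, 0.5000); from cell (3,3)
  next x-line at t=0.9584, next y-line at t=0.4400; Δt_x=1.1547, Δt_y=2.0000
    y: enter (3,4) at t=0.4400
    x: enter (2,4) at t=0.9584 ← occupied
  → r_1 = 0.9584
beam 2: φ=0°, α=240°
  dir = (cos 240°, sin 240°) = (-0.5000, -0.8660); from cell (3,3)
  next x-line at t=1.6600, next y-line at t=0.9007; Δt_x=2.0000, Δt_y=1.1547
    y: enter (3,2) at t=0.9007
    x: enter (2,2) at t=1.6600
    y: enter (2,1) at t=2.0554
    y: enter (2,0) at t=3.2101 ← occupied
  → r_2 = 3.2101
beam 3: φ=90°, α=330°
  dir = (cos 330°, sin 330°) = (0.8660, -0.5000); from cell (3,3)
  next x-line at t=0.1963, next y-line at t=1.5600; Δt_x=1.1547, Δt_y=2.0000
    x: enter (4,3) at t=0.1963
    x: enter (5,3) at t=1.3510
    y: enter (5,2) at t=1.5600
    x: enter (6,2) at t=2.5057
    y: enter (6,1) at t=3.5600
    x: enter (7,1) at t=3.6604
    x: enter (8,1) at t=4.8151 ← occupied
  → r_3 = 4.8151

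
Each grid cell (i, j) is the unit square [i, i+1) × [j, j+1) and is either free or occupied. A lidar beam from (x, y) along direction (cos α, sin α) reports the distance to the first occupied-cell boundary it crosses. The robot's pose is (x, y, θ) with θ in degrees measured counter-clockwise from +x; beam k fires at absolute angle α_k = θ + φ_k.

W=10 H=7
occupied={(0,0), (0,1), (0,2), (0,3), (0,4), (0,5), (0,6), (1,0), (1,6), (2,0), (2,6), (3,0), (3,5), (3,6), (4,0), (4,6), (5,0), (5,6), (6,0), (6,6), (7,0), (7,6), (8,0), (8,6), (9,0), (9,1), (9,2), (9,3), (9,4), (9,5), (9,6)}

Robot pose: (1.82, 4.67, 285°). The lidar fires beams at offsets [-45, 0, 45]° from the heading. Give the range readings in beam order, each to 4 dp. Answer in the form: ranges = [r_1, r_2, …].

beam 1: φ=-45°, α=240°
  cosα=-0.5000 sinα=-0.8660 | (1,4) | tMaxX 1.6400 tMaxY 0.7736 | tΔX 2.0000 tΔY 1.1547
    t=0.7736 [y] (1,3)
    t=1.6400 [x] (0,3) — stop
  → r_1 = 1.6400
beam 2: φ=0°, α=285°
  cosα=0.2588 sinα=-0.9659 | (1,4) | tMaxX 0.6955 tMaxY 0.6936 | tΔX 3.8637 tΔY 1.0353
    t=0.6936 [y] (1,3)
    t=0.6955 [x] (2,3)
    t=1.7289 [y] (2,2)
    t=2.7642 [y] (2,1)
    t=3.7995 [y] (2,0) — stop
  → r_2 = 3.7995
beam 3: φ=45°, α=330°
  cosα=0.8660 sinα=-0.5000 | (1,4) | tMaxX 0.2078 tMaxY 1.3400 | tΔX 1.1547 tΔY 2.0000
    t=0.2078 [x] (2,4)
    t=1.3400 [y] (2,3)
    t=1.3625 [x] (3,3)
    t=2.5172 [x] (4,3)
    t=3.3400 [y] (4,2)
    t=3.6719 [x] (5,2)
    t=4.8266 [x] (6,2)
    t=5.3400 [y] (6,1)
    t=5.9813 [x] (7,1)
    t=7.1360 [x] (8,1)
    t=7.3400 [y] (8,0) — stop
  → r_3 = 7.3400

ranges = [1.6400, 3.7995, 7.3400]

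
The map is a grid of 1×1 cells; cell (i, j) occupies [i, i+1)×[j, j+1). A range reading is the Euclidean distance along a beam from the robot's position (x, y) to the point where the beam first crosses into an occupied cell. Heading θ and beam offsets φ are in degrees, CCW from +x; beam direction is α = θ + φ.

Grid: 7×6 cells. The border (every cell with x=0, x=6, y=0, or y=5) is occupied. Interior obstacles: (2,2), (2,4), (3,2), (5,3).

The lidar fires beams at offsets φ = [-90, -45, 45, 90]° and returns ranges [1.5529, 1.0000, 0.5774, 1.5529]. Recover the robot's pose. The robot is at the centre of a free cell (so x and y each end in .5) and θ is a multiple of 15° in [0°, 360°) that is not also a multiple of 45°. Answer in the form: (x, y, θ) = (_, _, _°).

Candidates: 16 free-cell centres × 16 headings = 256 poses. Raycast each; keep the one whose scan matches to 4 dp.
  (5.5, 1.5, 105°): beam 1 = 0.5176 ≠ 1.5529 ✗
  (4.5, 1.5, 345°): beam 1 = 0.5176 ≠ 1.5529 ✗
  (5.5, 4.5, 165°): beam 1 = 0.5176 ≠ 1.5529 ✗
  (5.5, 1.5, 165°): beam 2 = 4.0415 ≠ 1.0000 ✗
  (2.5, 1.5, 330°): beam 1 = 0.5774 ≠ 1.5529 ✗
  …
  (4.5, 4.5, 75°): r_1=1.5529, r_2=1.0000, r_3=0.5774, r_4=1.5529 — all match ✓
No second candidate reproduces the full scan.

(x, y, θ) = (4.5, 4.5, 75°)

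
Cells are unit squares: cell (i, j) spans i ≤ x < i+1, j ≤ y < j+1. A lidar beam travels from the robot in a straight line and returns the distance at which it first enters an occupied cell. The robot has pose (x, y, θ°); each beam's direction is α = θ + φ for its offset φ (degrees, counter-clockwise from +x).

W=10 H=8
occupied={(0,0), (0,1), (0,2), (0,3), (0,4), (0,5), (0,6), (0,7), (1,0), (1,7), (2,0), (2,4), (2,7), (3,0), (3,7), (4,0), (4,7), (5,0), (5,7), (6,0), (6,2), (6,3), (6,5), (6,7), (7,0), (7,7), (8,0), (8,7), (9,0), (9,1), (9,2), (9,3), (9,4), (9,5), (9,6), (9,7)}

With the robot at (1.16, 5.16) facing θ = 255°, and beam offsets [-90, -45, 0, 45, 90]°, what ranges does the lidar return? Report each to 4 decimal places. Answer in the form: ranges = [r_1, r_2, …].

ranges = [0.1656, 0.1848, 0.6182, 4.8036, 0.8696]

beam 1: φ=-90°, α=165°
  dir = (cos 165°, sin 165°) = (-0.9659, 0.2588); from cell (1,5)
  next x-line at t=0.1656, next y-line at t=3.2455; Δt_x=1.0353, Δt_y=3.8637
    x: enter (0,5) at t=0.1656 ← occupied
  → r_1 = 0.1656
beam 2: φ=-45°, α=210°
  dir = (cos 210°, sin 210°) = (-0.8660, -0.5000); from cell (1,5)
  next x-line at t=0.1848, next y-line at t=0.3200; Δt_x=1.1547, Δt_y=2.0000
    x: enter (0,5) at t=0.1848 ← occupied
  → r_2 = 0.1848
beam 3: φ=0°, α=255°
  dir = (cos 255°, sin 255°) = (-0.2588, -0.9659); from cell (1,5)
  next x-line at t=0.6182, next y-line at t=0.1656; Δt_x=3.8637, Δt_y=1.0353
    y: enter (1,4) at t=0.1656
    x: enter (0,4) at t=0.6182 ← occupied
  → r_3 = 0.6182
beam 4: φ=45°, α=300°
  dir = (cos 300°, sin 300°) = (0.5000, -0.8660); from cell (1,5)
  next x-line at t=1.6800, next y-line at t=0.1848; Δt_x=2.0000, Δt_y=1.1547
    y: enter (1,4) at t=0.1848
    y: enter (1,3) at t=1.3395
    x: enter (2,3) at t=1.6800
    y: enter (2,2) at t=2.4942
    y: enter (2,1) at t=3.6489
    x: enter (3,1) at t=3.6800
    y: enter (3,0) at t=4.8036 ← occupied
  → r_4 = 4.8036
beam 5: φ=90°, α=345°
  dir = (cos 345°, sin 345°) = (0.9659, -0.2588); from cell (1,5)
  next x-line at t=0.8696, next y-line at t=0.6182; Δt_x=1.0353, Δt_y=3.8637
    y: enter (1,4) at t=0.6182
    x: enter (2,4) at t=0.8696 ← occupied
  → r_5 = 0.8696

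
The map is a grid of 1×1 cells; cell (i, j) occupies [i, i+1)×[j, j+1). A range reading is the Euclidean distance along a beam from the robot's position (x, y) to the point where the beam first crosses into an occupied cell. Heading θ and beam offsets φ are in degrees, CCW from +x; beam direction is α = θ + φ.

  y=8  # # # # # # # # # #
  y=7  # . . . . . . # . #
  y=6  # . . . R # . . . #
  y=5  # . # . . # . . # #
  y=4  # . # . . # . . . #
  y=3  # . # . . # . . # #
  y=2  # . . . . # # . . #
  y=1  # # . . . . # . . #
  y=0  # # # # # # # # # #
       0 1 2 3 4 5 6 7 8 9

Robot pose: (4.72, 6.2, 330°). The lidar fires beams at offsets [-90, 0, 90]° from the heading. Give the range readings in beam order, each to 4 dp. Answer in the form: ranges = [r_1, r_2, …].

ranges = [3.4400, 0.3233, 0.5600]

beam 1: φ=-90°, α=240°
  cosα=-0.5000 sinα=-0.8660 | (4,6) | tMaxX 1.4400 tMaxY 0.2309 | tΔX 2.0000 tΔY 1.1547
    t=0.2309 [y] (4,5)
    t=1.3856 [y] (4,4)
    t=1.4400 [x] (3,4)
    t=2.5403 [y] (3,3)
    t=3.4400 [x] (2,3) — stop
  → r_1 = 3.4400
beam 2: φ=0°, α=330°
  cosα=0.8660 sinα=-0.5000 | (4,6) | tMaxX 0.3233 tMaxY 0.4000 | tΔX 1.1547 tΔY 2.0000
    t=0.3233 [x] (5,6) — stop
  → r_2 = 0.3233
beam 3: φ=90°, α=60°
  cosα=0.5000 sinα=0.8660 | (4,6) | tMaxX 0.5600 tMaxY 0.9238 | tΔX 2.0000 tΔY 1.1547
    t=0.5600 [x] (5,6) — stop
  → r_3 = 0.5600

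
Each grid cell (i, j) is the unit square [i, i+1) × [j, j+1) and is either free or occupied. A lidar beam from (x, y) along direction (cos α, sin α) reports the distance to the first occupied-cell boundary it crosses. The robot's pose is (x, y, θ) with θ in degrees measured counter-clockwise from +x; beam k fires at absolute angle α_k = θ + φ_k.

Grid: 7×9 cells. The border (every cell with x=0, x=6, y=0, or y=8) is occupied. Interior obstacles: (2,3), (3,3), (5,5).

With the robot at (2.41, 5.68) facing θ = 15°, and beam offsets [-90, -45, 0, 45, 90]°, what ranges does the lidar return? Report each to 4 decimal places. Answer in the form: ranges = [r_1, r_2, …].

beam 1: φ=-90°, α=285°
  cosα=0.2588 sinα=-0.9659 | (2,5) | tMaxX 2.2796 tMaxY 0.7040 | tΔX 3.8637 tΔY 1.0353
    t=0.7040 [y] (2,4)
    t=1.7393 [y] (2,3) — stop
  → r_1 = 1.7393
beam 2: φ=-45°, α=330°
  cosα=0.8660 sinα=-0.5000 | (2,5) | tMaxX 0.6813 tMaxY 1.3600 | tΔX 1.1547 tΔY 2.0000
    t=0.6813 [x] (3,5)
    t=1.3600 [y] (3,4)
    t=1.8360 [x] (4,4)
    t=2.9907 [x] (5,4)
    t=3.3600 [y] (5,3)
    t=4.1454 [x] (6,3) — stop
  → r_2 = 4.1454
beam 3: φ=0°, α=15°
  cosα=0.9659 sinα=0.2588 | (2,5) | tMaxX 0.6108 tMaxY 1.2364 | tΔX 1.0353 tΔY 3.8637
    t=0.6108 [x] (3,5)
    t=1.2364 [y] (3,6)
    t=1.6461 [x] (4,6)
    t=2.6814 [x] (5,6)
    t=3.7166 [x] (6,6) — stop
  → r_3 = 3.7166
beam 4: φ=45°, α=60°
  cosα=0.5000 sinα=0.8660 | (2,5) | tMaxX 1.1800 tMaxY 0.3695 | tΔX 2.0000 tΔY 1.1547
    t=0.3695 [y] (2,6)
    t=1.1800 [x] (3,6)
    t=1.5242 [y] (3,7)
    t=2.6789 [y] (3,8) — stop
  → r_4 = 2.6789
beam 5: φ=90°, α=105°
  cosα=-0.2588 sinα=0.9659 | (2,5) | tMaxX 1.5841 tMaxY 0.3313 | tΔX 3.8637 tΔY 1.0353
    t=0.3313 [y] (2,6)
    t=1.3666 [y] (2,7)
    t=1.5841 [x] (1,7)
    t=2.4018 [y] (1,8) — stop
  → r_5 = 2.4018

ranges = [1.7393, 4.1454, 3.7166, 2.6789, 2.4018]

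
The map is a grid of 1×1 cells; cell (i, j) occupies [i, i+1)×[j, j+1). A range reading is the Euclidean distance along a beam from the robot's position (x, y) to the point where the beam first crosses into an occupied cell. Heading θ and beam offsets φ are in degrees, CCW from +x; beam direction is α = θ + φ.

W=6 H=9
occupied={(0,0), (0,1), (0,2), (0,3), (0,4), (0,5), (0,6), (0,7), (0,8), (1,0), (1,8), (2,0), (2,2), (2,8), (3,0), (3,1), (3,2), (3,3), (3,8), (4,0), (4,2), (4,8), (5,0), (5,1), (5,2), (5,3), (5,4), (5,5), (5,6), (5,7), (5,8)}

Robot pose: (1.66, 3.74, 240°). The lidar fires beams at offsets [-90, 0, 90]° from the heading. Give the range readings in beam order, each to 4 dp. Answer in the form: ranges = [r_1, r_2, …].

ranges = [0.7621, 1.3200, 1.4800]

beam 1: φ=-90°, α=150°
  cosα=-0.8660 sinα=0.5000 | (1,3) | tMaxX 0.7621 tMaxY 0.5200 | tΔX 1.1547 tΔY 2.0000
    t=0.5200 [y] (1,4)
    t=0.7621 [x] (0,4) — stop
  → r_1 = 0.7621
beam 2: φ=0°, α=240°
  cosα=-0.5000 sinα=-0.8660 | (1,3) | tMaxX 1.3200 tMaxY 0.8545 | tΔX 2.0000 tΔY 1.1547
    t=0.8545 [y] (1,2)
    t=1.3200 [x] (0,2) — stop
  → r_2 = 1.3200
beam 3: φ=90°, α=330°
  cosα=0.8660 sinα=-0.5000 | (1,3) | tMaxX 0.3926 tMaxY 1.4800 | tΔX 1.1547 tΔY 2.0000
    t=0.3926 [x] (2,3)
    t=1.4800 [y] (2,2) — stop
  → r_3 = 1.4800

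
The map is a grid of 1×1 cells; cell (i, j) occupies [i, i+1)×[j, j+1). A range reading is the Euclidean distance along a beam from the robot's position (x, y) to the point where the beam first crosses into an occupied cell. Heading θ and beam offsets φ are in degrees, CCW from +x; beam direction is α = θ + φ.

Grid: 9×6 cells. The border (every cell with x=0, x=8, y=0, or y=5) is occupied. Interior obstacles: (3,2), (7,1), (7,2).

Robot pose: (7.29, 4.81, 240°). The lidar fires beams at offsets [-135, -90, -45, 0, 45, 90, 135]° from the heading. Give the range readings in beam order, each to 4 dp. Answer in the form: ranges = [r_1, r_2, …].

beam 1: φ=-135°, α=105°
  direction (-0.2588, 0.9659); cell (7,4); t to first gridline: x 1.1205, y 0.1967 (then +3.8637 / +1.0353)
    (7,5) via y @ 0.1967  # hit
  → r_1 = 0.1967
beam 2: φ=-90°, α=150°
  direction (-0.8660, 0.5000); cell (7,4); t to first gridline: x 0.3349, y 0.3800 (then +1.1547 / +2.0000)
    (6,4) via x @ 0.3349
    (6,5) via y @ 0.3800  # hit
  → r_2 = 0.3800
beam 3: φ=-45°, α=195°
  direction (-0.9659, -0.2588); cell (7,4); t to first gridline: x 0.3002, y 3.1296 (then +1.0353 / +3.8637)
    (6,4) via x @ 0.3002
    (5,4) via x @ 1.3355
    (4,4) via x @ 2.3708
    (4,3) via y @ 3.1296
    (3,3) via x @ 3.4061
    (2,3) via x @ 4.4413
    (1,3) via x @ 5.4766
    (0,3) via x @ 6.5119  # hit
  → r_3 = 6.5119
beam 4: φ=0°, α=240°
  direction (-0.5000, -0.8660); cell (7,4); t to first gridline: x 0.5800, y 0.9353 (then +2.0000 / +1.1547)
    (6,4) via x @ 0.5800
    (6,3) via y @ 0.9353
    (6,2) via y @ 2.0900
    (5,2) via x @ 2.5800
    (5,1) via y @ 3.2447
    (5,0) via y @ 4.3994  # hit
  → r_4 = 4.3994
beam 5: φ=45°, α=285°
  direction (0.2588, -0.9659); cell (7,4); t to first gridline: x 2.7432, y 0.8386 (then +3.8637 / +1.0353)
    (7,3) via y @ 0.8386
    (7,2) via y @ 1.8738  # hit
  → r_5 = 1.8738
beam 6: φ=90°, α=330°
  direction (0.8660, -0.5000); cell (7,4); t to first gridline: x 0.8198, y 1.6200 (then +1.1547 / +2.0000)
    (8,4) via x @ 0.8198  # hit
  → r_6 = 0.8198
beam 7: φ=135°, α=15°
  direction (0.9659, 0.2588); cell (7,4); t to first gridline: x 0.7350, y 0.7341 (then +1.0353 / +3.8637)
    (7,5) via y @ 0.7341  # hit
  → r_7 = 0.7341

ranges = [0.1967, 0.3800, 6.5119, 4.3994, 1.8738, 0.8198, 0.7341]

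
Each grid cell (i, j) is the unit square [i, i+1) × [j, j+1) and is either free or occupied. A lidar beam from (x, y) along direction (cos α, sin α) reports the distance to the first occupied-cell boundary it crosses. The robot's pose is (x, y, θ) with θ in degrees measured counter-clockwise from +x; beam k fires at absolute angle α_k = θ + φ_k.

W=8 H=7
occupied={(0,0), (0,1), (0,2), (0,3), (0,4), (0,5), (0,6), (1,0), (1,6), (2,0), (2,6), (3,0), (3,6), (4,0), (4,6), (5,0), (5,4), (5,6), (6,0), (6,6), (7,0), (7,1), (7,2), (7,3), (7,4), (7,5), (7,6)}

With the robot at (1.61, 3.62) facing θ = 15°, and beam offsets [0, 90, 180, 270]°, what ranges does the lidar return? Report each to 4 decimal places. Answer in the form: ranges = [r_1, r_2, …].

beam 1: φ=0°, α=15°
  d=(0.9659,0.2588)  start (1,3)  tX=0.4038 tY=1.4682  stride 1/|dx|=1.0353 1/|dy|=3.8637
    cross x-line → (2,3), t=0.4038
    cross x-line → (3,3), t=1.4390
    cross y-line → (3,4), t=1.4682
    cross x-line → (4,4), t=2.4743
    cross x-line → (5,4), t=3.5096 (wall)
  → r_1 = 3.5096
beam 2: φ=90°, α=105°
  d=(-0.2588,0.9659)  start (1,3)  tX=2.3569 tY=0.3934  stride 1/|dx|=3.8637 1/|dy|=1.0353
    cross y-line → (1,4), t=0.3934
    cross y-line → (1,5), t=1.4287
    cross x-line → (0,5), t=2.3569 (wall)
  → r_2 = 2.3569
beam 3: φ=180°, α=195°
  d=(-0.9659,-0.2588)  start (1,3)  tX=0.6315 tY=2.3955  stride 1/|dx|=1.0353 1/|dy|=3.8637
    cross x-line → (0,3), t=0.6315 (wall)
  → r_3 = 0.6315
beam 4: φ=270°, α=285°
  d=(0.2588,-0.9659)  start (1,3)  tX=1.5068 tY=0.6419  stride 1/|dx|=3.8637 1/|dy|=1.0353
    cross y-line → (1,2), t=0.6419
    cross x-line → (2,2), t=1.5068
    cross y-line → (2,1), t=1.6771
    cross y-line → (2,0), t=2.7124 (wall)
  → r_4 = 2.7124

ranges = [3.5096, 2.3569, 0.6315, 2.7124]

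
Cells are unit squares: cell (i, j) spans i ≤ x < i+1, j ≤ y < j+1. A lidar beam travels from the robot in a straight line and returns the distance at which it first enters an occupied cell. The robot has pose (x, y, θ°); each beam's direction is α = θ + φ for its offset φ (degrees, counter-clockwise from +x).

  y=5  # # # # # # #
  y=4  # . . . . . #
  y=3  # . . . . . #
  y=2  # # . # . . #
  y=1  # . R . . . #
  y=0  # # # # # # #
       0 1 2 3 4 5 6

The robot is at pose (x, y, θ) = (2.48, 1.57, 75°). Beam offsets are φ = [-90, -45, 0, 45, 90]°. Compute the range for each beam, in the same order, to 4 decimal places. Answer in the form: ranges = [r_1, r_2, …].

ranges = [2.2023, 0.8600, 3.5510, 0.9600, 1.5322]

beam 1: φ=-90°, α=345°
  dir = (cos 345°, sin 345°) = (0.9659, -0.2588); from cell (2,1)
  next x-line at t=0.5383, next y-line at t=2.2023; Δt_x=1.0353, Δt_y=3.8637
    x: enter (3,1) at t=0.5383
    x: enter (4,1) at t=1.5736
    y: enter (4,0) at t=2.2023 ← occupied
  → r_1 = 2.2023
beam 2: φ=-45°, α=30°
  dir = (cos 30°, sin 30°) = (0.8660, 0.5000); from cell (2,1)
  next x-line at t=0.6004, next y-line at t=0.8600; Δt_x=1.1547, Δt_y=2.0000
    x: enter (3,1) at t=0.6004
    y: enter (3,2) at t=0.8600 ← occupied
  → r_2 = 0.8600
beam 3: φ=0°, α=75°
  dir = (cos 75°, sin 75°) = (0.2588, 0.9659); from cell (2,1)
  next x-line at t=2.0091, next y-line at t=0.4452; Δt_x=3.8637, Δt_y=1.0353
    y: enter (2,2) at t=0.4452
    y: enter (2,3) at t=1.4804
    x: enter (3,3) at t=2.0091
    y: enter (3,4) at t=2.5157
    y: enter (3,5) at t=3.5510 ← occupied
  → r_3 = 3.5510
beam 4: φ=45°, α=120°
  dir = (cos 120°, sin 120°) = (-0.5000, 0.8660); from cell (2,1)
  next x-line at t=0.9600, next y-line at t=0.4965; Δt_x=2.0000, Δt_y=1.1547
    y: enter (2,2) at t=0.4965
    x: enter (1,2) at t=0.9600 ← occupied
  → r_4 = 0.9600
beam 5: φ=90°, α=165°
  dir = (cos 165°, sin 165°) = (-0.9659, 0.2588); from cell (2,1)
  next x-line at t=0.4969, next y-line at t=1.6614; Δt_x=1.0353, Δt_y=3.8637
    x: enter (1,1) at t=0.4969
    x: enter (0,1) at t=1.5322 ← occupied
  → r_5 = 1.5322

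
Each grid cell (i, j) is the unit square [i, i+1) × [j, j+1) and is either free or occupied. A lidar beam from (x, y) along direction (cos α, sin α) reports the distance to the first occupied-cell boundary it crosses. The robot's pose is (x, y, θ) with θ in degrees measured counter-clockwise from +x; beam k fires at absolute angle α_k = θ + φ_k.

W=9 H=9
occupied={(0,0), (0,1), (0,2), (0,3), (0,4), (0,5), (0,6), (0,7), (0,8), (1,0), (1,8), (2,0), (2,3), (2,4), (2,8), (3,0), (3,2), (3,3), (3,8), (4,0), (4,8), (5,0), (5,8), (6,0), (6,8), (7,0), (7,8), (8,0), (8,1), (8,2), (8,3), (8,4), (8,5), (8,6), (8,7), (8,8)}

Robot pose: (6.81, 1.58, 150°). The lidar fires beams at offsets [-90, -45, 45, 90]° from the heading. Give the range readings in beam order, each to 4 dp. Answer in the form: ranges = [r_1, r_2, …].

beam 1: φ=-90°, α=60°
  d=(0.5000,0.8660)  start (6,1)  tX=0.3800 tY=0.4850  stride 1/|dx|=2.0000 1/|dy|=1.1547
    cross x-line → (7,1), t=0.3800
    cross y-line → (7,2), t=0.4850
    cross y-line → (7,3), t=1.6397
    cross x-line → (8,3), t=2.3800 (wall)
  → r_1 = 2.3800
beam 2: φ=-45°, α=105°
  d=(-0.2588,0.9659)  start (6,1)  tX=3.1296 tY=0.4348  stride 1/|dx|=3.8637 1/|dy|=1.0353
    cross y-line → (6,2), t=0.4348
    cross y-line → (6,3), t=1.4701
    cross y-line → (6,4), t=2.5054
    cross x-line → (5,4), t=3.1296
    cross y-line → (5,5), t=3.5406
    cross y-line → (5,6), t=4.5759
    cross y-line → (5,7), t=5.6112
    cross y-line → (5,8), t=6.6465 (wall)
  → r_2 = 6.6465
beam 3: φ=45°, α=195°
  d=(-0.9659,-0.2588)  start (6,1)  tX=0.8386 tY=2.2409  stride 1/|dx|=1.0353 1/|dy|=3.8637
    cross x-line → (5,1), t=0.8386
    cross x-line → (4,1), t=1.8738
    cross y-line → (4,0), t=2.2409 (wall)
  → r_3 = 2.2409
beam 4: φ=90°, α=240°
  d=(-0.5000,-0.8660)  start (6,1)  tX=1.6200 tY=0.6697  stride 1/|dx|=2.0000 1/|dy|=1.1547
    cross y-line → (6,0), t=0.6697 (wall)
  → r_4 = 0.6697

ranges = [2.3800, 6.6465, 2.2409, 0.6697]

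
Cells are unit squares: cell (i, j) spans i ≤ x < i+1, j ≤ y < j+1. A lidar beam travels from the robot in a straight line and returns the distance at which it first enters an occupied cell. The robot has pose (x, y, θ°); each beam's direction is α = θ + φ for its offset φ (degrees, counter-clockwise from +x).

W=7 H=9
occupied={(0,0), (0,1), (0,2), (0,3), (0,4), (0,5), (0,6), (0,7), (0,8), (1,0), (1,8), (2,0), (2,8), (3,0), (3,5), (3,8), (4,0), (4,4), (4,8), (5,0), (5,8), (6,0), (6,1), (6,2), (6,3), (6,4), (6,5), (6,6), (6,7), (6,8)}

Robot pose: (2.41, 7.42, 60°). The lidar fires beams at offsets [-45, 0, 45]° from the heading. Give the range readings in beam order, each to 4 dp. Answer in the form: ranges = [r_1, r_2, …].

ranges = [2.2409, 0.6697, 0.6005]

beam 1: φ=-45°, α=15°
  dir = (cos 15°, sin 15°) = (0.9659, 0.2588); from cell (2,7)
  next x-line at t=0.6108, next y-line at t=2.2409; Δt_x=1.0353, Δt_y=3.8637
    x: enter (3,7) at t=0.6108
    x: enter (4,7) at t=1.6461
    y: enter (4,8) at t=2.2409 ← occupied
  → r_1 = 2.2409
beam 2: φ=0°, α=60°
  dir = (cos 60°, sin 60°) = (0.5000, 0.8660); from cell (2,7)
  next x-line at t=1.1800, next y-line at t=0.6697; Δt_x=2.0000, Δt_y=1.1547
    y: enter (2,8) at t=0.6697 ← occupied
  → r_2 = 0.6697
beam 3: φ=45°, α=105°
  dir = (cos 105°, sin 105°) = (-0.2588, 0.9659); from cell (2,7)
  next x-line at t=1.5841, next y-line at t=0.6005; Δt_x=3.8637, Δt_y=1.0353
    y: enter (2,8) at t=0.6005 ← occupied
  → r_3 = 0.6005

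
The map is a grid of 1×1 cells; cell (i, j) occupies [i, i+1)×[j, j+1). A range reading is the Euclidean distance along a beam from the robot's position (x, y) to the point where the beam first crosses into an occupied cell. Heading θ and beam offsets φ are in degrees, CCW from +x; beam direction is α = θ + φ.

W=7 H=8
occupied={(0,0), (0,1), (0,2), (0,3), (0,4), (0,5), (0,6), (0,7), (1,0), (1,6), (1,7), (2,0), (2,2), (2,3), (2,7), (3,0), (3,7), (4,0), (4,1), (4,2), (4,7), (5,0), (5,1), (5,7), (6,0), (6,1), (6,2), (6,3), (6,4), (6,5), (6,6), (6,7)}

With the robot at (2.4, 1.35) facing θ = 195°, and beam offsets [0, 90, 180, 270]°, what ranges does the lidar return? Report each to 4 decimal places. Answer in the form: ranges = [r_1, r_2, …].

ranges = [1.3523, 0.3623, 1.6564, 0.6729]

beam 1: φ=0°, α=195°
  cosα=-0.9659 sinα=-0.2588 | (2,1) | tMaxX 0.4141 tMaxY 1.3523 | tΔX 1.0353 tΔY 3.8637
    t=0.4141 [x] (1,1)
    t=1.3523 [y] (1,0) — stop
  → r_1 = 1.3523
beam 2: φ=90°, α=285°
  cosα=0.2588 sinα=-0.9659 | (2,1) | tMaxX 2.3182 tMaxY 0.3623 | tΔX 3.8637 tΔY 1.0353
    t=0.3623 [y] (2,0) — stop
  → r_2 = 0.3623
beam 3: φ=180°, α=15°
  cosα=0.9659 sinα=0.2588 | (2,1) | tMaxX 0.6212 tMaxY 2.5114 | tΔX 1.0353 tΔY 3.8637
    t=0.6212 [x] (3,1)
    t=1.6564 [x] (4,1) — stop
  → r_3 = 1.6564
beam 4: φ=270°, α=105°
  cosα=-0.2588 sinα=0.9659 | (2,1) | tMaxX 1.5455 tMaxY 0.6729 | tΔX 3.8637 tΔY 1.0353
    t=0.6729 [y] (2,2) — stop
  → r_4 = 0.6729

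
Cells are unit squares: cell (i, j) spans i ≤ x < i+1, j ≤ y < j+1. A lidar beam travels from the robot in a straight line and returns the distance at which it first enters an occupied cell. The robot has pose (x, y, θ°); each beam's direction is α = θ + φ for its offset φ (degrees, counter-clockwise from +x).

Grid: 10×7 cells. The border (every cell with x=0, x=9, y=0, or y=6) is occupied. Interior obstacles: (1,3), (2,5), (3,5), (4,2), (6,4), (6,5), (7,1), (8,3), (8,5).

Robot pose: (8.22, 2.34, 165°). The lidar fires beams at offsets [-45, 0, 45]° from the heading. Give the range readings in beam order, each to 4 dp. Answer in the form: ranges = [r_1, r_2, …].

ranges = [2.4400, 7.4747, 0.6800]

beam 1: φ=-45°, α=120°
  dir = (cos 120°, sin 120°) = (-0.5000, 0.8660); from cell (8,2)
  next x-line at t=0.4400, next y-line at t=0.7621; Δt_x=2.0000, Δt_y=1.1547
    x: enter (7,2) at t=0.4400
    y: enter (7,3) at t=0.7621
    y: enter (7,4) at t=1.9168
    x: enter (6,4) at t=2.4400 ← occupied
  → r_1 = 2.4400
beam 2: φ=0°, α=165°
  dir = (cos 165°, sin 165°) = (-0.9659, 0.2588); from cell (8,2)
  next x-line at t=0.2278, next y-line at t=2.5500; Δt_x=1.0353, Δt_y=3.8637
    x: enter (7,2) at t=0.2278
    x: enter (6,2) at t=1.2630
    x: enter (5,2) at t=2.2983
    y: enter (5,3) at t=2.5500
    x: enter (4,3) at t=3.3336
    x: enter (3,3) at t=4.3689
    x: enter (2,3) at t=5.4041
    y: enter (2,4) at t=6.4137
    x: enter (1,4) at t=6.4394
    x: enter (0,4) at t=7.4747 ← occupied
  → r_2 = 7.4747
beam 3: φ=45°, α=210°
  dir = (cos 210°, sin 210°) = (-0.8660, -0.5000); from cell (8,2)
  next x-line at t=0.2540, next y-line at t=0.6800; Δt_x=1.1547, Δt_y=2.0000
    x: enter (7,2) at t=0.2540
    y: enter (7,1) at t=0.6800 ← occupied
  → r_3 = 0.6800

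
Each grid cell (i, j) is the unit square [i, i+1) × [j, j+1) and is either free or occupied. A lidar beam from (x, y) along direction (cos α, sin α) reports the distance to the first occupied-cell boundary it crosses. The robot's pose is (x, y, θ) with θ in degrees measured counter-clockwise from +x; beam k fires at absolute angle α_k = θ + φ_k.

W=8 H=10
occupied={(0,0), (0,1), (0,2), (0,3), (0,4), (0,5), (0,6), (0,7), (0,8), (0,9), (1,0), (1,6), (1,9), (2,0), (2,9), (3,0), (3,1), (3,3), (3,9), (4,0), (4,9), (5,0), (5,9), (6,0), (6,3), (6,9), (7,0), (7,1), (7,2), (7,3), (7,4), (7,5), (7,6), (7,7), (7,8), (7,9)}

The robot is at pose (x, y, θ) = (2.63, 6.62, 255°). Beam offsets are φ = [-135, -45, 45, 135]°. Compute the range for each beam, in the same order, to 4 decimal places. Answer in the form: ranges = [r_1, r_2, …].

beam 1: φ=-135°, α=120°
  cosα=-0.5000 sinα=0.8660 | (2,6) | tMaxX 1.2600 tMaxY 0.4388 | tΔX 2.0000 tΔY 1.1547
    t=0.4388 [y] (2,7)
    t=1.2600 [x] (1,7)
    t=1.5935 [y] (1,8)
    t=2.7482 [y] (1,9) — stop
  → r_1 = 2.7482
beam 2: φ=-45°, α=210°
  cosα=-0.8660 sinα=-0.5000 | (2,6) | tMaxX 0.7275 tMaxY 1.2400 | tΔX 1.1547 tΔY 2.0000
    t=0.7275 [x] (1,6) — stop
  → r_2 = 0.7275
beam 3: φ=45°, α=300°
  cosα=0.5000 sinα=-0.8660 | (2,6) | tMaxX 0.7400 tMaxY 0.7159 | tΔX 2.0000 tΔY 1.1547
    t=0.7159 [y] (2,5)
    t=0.7400 [x] (3,5)
    t=1.8706 [y] (3,4)
    t=2.7400 [x] (4,4)
    t=3.0253 [y] (4,3)
    t=4.1800 [y] (4,2)
    t=4.7400 [x] (5,2)
    t=5.3347 [y] (5,1)
    t=6.4894 [y] (5,0) — stop
  → r_3 = 6.4894
beam 4: φ=135°, α=30°
  cosα=0.8660 sinα=0.5000 | (2,6) | tMaxX 0.4272 tMaxY 0.7600 | tΔX 1.1547 tΔY 2.0000
    t=0.4272 [x] (3,6)
    t=0.7600 [y] (3,7)
    t=1.5819 [x] (4,7)
    t=2.7366 [x] (5,7)
    t=2.7600 [y] (5,8)
    t=3.8913 [x] (6,8)
    t=4.7600 [y] (6,9) — stop
  → r_4 = 4.7600

ranges = [2.7482, 0.7275, 6.4894, 4.7600]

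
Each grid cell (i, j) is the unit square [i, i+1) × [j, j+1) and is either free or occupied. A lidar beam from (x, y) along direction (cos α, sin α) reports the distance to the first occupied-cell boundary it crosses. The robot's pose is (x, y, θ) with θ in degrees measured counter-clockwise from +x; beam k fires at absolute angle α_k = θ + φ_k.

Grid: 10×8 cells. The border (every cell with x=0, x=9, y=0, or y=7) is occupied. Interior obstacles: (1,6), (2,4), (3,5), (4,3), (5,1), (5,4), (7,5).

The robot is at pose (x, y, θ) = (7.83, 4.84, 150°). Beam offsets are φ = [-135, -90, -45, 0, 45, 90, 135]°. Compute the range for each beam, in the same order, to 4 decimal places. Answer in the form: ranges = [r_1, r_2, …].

beam 1: φ=-135°, α=15°
  cosα=0.9659 sinα=0.2588 | (7,4) | tMaxX 0.1760 tMaxY 0.6182 | tΔX 1.0353 tΔY 3.8637
    t=0.1760 [x] (8,4)
    t=0.6182 [y] (8,5)
    t=1.2113 [x] (9,5) — stop
  → r_1 = 1.2113
beam 2: φ=-90°, α=60°
  cosα=0.5000 sinα=0.8660 | (7,4) | tMaxX 0.3400 tMaxY 0.1848 | tΔX 2.0000 tΔY 1.1547
    t=0.1848 [y] (7,5) — stop
  → r_2 = 0.1848
beam 3: φ=-45°, α=105°
  cosα=-0.2588 sinα=0.9659 | (7,4) | tMaxX 3.2069 tMaxY 0.1656 | tΔX 3.8637 tΔY 1.0353
    t=0.1656 [y] (7,5) — stop
  → r_3 = 0.1656
beam 4: φ=0°, α=150°
  cosα=-0.8660 sinα=0.5000 | (7,4) | tMaxX 0.9584 tMaxY 0.3200 | tΔX 1.1547 tΔY 2.0000
    t=0.3200 [y] (7,5) — stop
  → r_4 = 0.3200
beam 5: φ=45°, α=195°
  cosα=-0.9659 sinα=-0.2588 | (7,4) | tMaxX 0.8593 tMaxY 3.2455 | tΔX 1.0353 tΔY 3.8637
    t=0.8593 [x] (6,4)
    t=1.8946 [x] (5,4) — stop
  → r_5 = 1.8946
beam 6: φ=90°, α=240°
  cosα=-0.5000 sinα=-0.8660 | (7,4) | tMaxX 1.6600 tMaxY 0.9699 | tΔX 2.0000 tΔY 1.1547
    t=0.9699 [y] (7,3)
    t=1.6600 [x] (6,3)
    t=2.1246 [y] (6,2)
    t=3.2793 [y] (6,1)
    t=3.6600 [x] (5,1) — stop
  → r_6 = 3.6600
beam 7: φ=135°, α=285°
  cosα=0.2588 sinα=-0.9659 | (7,4) | tMaxX 0.6568 tMaxY 0.8696 | tΔX 3.8637 tΔY 1.0353
    t=0.6568 [x] (8,4)
    t=0.8696 [y] (8,3)
    t=1.9049 [y] (8,2)
    t=2.9402 [y] (8,1)
    t=3.9755 [y] (8,0) — stop
  → r_7 = 3.9755

ranges = [1.2113, 0.1848, 0.1656, 0.3200, 1.8946, 3.6600, 3.9755]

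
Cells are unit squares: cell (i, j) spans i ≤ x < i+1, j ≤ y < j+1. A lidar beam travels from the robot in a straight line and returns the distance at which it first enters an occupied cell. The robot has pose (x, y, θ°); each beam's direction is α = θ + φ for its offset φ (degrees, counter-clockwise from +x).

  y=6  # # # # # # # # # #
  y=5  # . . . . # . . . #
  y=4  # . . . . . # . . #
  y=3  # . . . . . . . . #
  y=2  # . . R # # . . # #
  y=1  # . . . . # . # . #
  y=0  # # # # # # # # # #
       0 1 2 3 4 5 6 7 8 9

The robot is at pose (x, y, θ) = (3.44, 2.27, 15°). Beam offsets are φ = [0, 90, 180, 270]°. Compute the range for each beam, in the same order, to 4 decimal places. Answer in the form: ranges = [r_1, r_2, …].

ranges = [0.5798, 3.8616, 2.5261, 1.3148]

beam 1: φ=0°, α=15°
  dir = (cos 15°, sin 15°) = (0.9659, 0.2588); from cell (3,2)
  next x-line at t=0.5798, next y-line at t=2.8205; Δt_x=1.0353, Δt_y=3.8637
    x: enter (4,2) at t=0.5798 ← occupied
  → r_1 = 0.5798
beam 2: φ=90°, α=105°
  dir = (cos 105°, sin 105°) = (-0.2588, 0.9659); from cell (3,2)
  next x-line at t=1.7000, next y-line at t=0.7558; Δt_x=3.8637, Δt_y=1.0353
    y: enter (3,3) at t=0.7558
    x: enter (2,3) at t=1.7000
    y: enter (2,4) at t=1.7910
    y: enter (2,5) at t=2.8263
    y: enter (2,6) at t=3.8616 ← occupied
  → r_2 = 3.8616
beam 3: φ=180°, α=195°
  dir = (cos 195°, sin 195°) = (-0.9659, -0.2588); from cell (3,2)
  next x-line at t=0.4555, next y-line at t=1.0432; Δt_x=1.0353, Δt_y=3.8637
    x: enter (2,2) at t=0.4555
    y: enter (2,1) at t=1.0432
    x: enter (1,1) at t=1.4908
    x: enter (0,1) at t=2.5261 ← occupied
  → r_3 = 2.5261
beam 4: φ=270°, α=285°
  dir = (cos 285°, sin 285°) = (0.2588, -0.9659); from cell (3,2)
  next x-line at t=2.1637, next y-line at t=0.2795; Δt_x=3.8637, Δt_y=1.0353
    y: enter (3,1) at t=0.2795
    y: enter (3,0) at t=1.3148 ← occupied
  → r_4 = 1.3148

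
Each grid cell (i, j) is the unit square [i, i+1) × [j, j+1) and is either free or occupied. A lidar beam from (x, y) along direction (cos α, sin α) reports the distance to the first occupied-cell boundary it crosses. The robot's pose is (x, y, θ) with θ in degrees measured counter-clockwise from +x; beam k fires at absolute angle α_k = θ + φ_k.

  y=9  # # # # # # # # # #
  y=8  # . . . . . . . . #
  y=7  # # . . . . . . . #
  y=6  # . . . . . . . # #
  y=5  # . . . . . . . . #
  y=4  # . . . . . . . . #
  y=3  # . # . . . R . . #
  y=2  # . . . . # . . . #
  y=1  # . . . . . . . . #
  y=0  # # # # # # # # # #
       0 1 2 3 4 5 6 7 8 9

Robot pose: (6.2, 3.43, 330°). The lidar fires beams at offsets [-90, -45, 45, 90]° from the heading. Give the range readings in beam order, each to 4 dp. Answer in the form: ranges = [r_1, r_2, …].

beam 1: φ=-90°, α=240°
  d=(-0.5000,-0.8660)  start (6,3)  tX=0.4000 tY=0.4965  stride 1/|dx|=2.0000 1/|dy|=1.1547
    cross x-line → (5,3), t=0.4000
    cross y-line → (5,2), t=0.4965 (wall)
  → r_1 = 0.4965
beam 2: φ=-45°, α=285°
  d=(0.2588,-0.9659)  start (6,3)  tX=3.0910 tY=0.4452  stride 1/|dx|=3.8637 1/|dy|=1.0353
    cross y-line → (6,2), t=0.4452
    cross y-line → (6,1), t=1.4804
    cross y-line → (6,0), t=2.5157 (wall)
  → r_2 = 2.5157
beam 3: φ=45°, α=15°
  d=(0.9659,0.2588)  start (6,3)  tX=0.8282 tY=2.2023  stride 1/|dx|=1.0353 1/|dy|=3.8637
    cross x-line → (7,3), t=0.8282
    cross x-line → (8,3), t=1.8635
    cross y-line → (8,4), t=2.2023
    cross x-line → (9,4), t=2.8988 (wall)
  → r_3 = 2.8988
beam 4: φ=90°, α=60°
  d=(0.5000,0.8660)  start (6,3)  tX=1.6000 tY=0.6582  stride 1/|dx|=2.0000 1/|dy|=1.1547
    cross y-line → (6,4), t=0.6582
    cross x-line → (7,4), t=1.6000
    cross y-line → (7,5), t=1.8129
    cross y-line → (7,6), t=2.9676
    cross x-line → (8,6), t=3.6000 (wall)
  → r_4 = 3.6000

ranges = [0.4965, 2.5157, 2.8988, 3.6000]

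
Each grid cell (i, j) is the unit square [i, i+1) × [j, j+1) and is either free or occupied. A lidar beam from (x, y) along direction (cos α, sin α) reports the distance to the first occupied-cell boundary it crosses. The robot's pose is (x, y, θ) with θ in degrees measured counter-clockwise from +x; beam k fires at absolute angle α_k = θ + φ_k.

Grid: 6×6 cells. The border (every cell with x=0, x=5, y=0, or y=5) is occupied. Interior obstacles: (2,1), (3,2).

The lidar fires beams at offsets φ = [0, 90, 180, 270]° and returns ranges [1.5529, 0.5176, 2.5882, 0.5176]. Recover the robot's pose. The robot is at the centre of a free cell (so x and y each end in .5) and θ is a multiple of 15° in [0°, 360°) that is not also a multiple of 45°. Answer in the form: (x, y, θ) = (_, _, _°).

Candidates: 14 free-cell centres × 16 headings = 224 poses. Raycast each; keep the one whose scan matches to 4 dp.
  (3.5, 3.5, 30°): beam 1 = 1.7321 ≠ 1.5529 ✗
  (4.5, 4.5, 15°): beam 1 = 0.5176 ≠ 1.5529 ✗
  (4.5, 1.5, 30°): beam 1 = 0.5774 ≠ 1.5529 ✗
  …
  (4.5, 2.5, 285°): r_1=1.5529, r_2=0.5176, r_3=2.5882, r_4=0.5176 — all match ✓
Only this pose fits every beam.

(x, y, θ) = (4.5, 2.5, 285°)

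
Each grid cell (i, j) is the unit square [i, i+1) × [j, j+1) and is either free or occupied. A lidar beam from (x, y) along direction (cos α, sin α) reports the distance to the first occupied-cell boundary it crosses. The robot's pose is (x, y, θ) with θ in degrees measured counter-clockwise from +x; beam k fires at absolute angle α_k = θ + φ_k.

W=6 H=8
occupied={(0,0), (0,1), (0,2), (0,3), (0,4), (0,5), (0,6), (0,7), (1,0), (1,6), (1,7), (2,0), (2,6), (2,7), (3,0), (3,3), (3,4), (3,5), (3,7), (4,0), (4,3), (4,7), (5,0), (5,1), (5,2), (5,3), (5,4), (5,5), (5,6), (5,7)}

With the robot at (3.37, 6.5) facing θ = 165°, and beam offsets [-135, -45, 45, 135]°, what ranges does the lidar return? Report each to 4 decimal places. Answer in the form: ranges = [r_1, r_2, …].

ranges = [1.0000, 0.5774, 0.4272, 0.5774]

beam 1: φ=-135°, α=30°
  d=(0.8660,0.5000)  start (3,6)  tX=0.7275 tY=1.0000  stride 1/|dx|=1.1547 1/|dy|=2.0000
    cross x-line → (4,6), t=0.7275
    cross y-line → (4,7), t=1.0000 (wall)
  → r_1 = 1.0000
beam 2: φ=-45°, α=120°
  d=(-0.5000,0.8660)  start (3,6)  tX=0.7400 tY=0.5774  stride 1/|dx|=2.0000 1/|dy|=1.1547
    cross y-line → (3,7), t=0.5774 (wall)
  → r_2 = 0.5774
beam 3: φ=45°, α=210°
  d=(-0.8660,-0.5000)  start (3,6)  tX=0.4272 tY=1.0000  stride 1/|dx|=1.1547 1/|dy|=2.0000
    cross x-line → (2,6), t=0.4272 (wall)
  → r_3 = 0.4272
beam 4: φ=135°, α=300°
  d=(0.5000,-0.8660)  start (3,6)  tX=1.2600 tY=0.5774  stride 1/|dx|=2.0000 1/|dy|=1.1547
    cross y-line → (3,5), t=0.5774 (wall)
  → r_4 = 0.5774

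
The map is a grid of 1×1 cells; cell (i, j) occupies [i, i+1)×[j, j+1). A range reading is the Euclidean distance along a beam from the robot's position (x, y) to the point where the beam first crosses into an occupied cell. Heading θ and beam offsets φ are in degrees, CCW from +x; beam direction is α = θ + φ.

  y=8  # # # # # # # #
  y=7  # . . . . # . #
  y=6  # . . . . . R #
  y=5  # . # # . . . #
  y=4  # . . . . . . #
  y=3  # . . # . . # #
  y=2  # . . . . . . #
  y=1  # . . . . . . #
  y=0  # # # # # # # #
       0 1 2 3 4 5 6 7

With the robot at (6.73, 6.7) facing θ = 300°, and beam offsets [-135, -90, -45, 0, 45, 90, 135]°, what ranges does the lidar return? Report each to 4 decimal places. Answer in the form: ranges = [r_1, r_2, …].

ranges = [1.1591, 3.1523, 2.7952, 0.5400, 0.2795, 0.3118, 1.0432]

beam 1: φ=-135°, α=165°
  cosα=-0.9659 sinα=0.2588 | (6,6) | tMaxX 0.7558 tMaxY 1.1591 | tΔX 1.0353 tΔY 3.8637
    t=0.7558 [x] (5,6)
    t=1.1591 [y] (5,7) — stop
  → r_1 = 1.1591
beam 2: φ=-90°, α=210°
  cosα=-0.8660 sinα=-0.5000 | (6,6) | tMaxX 0.8429 tMaxY 1.4000 | tΔX 1.1547 tΔY 2.0000
    t=0.8429 [x] (5,6)
    t=1.4000 [y] (5,5)
    t=1.9976 [x] (4,5)
    t=3.1523 [x] (3,5) — stop
  → r_2 = 3.1523
beam 3: φ=-45°, α=255°
  cosα=-0.2588 sinα=-0.9659 | (6,6) | tMaxX 2.8205 tMaxY 0.7247 | tΔX 3.8637 tΔY 1.0353
    t=0.7247 [y] (6,5)
    t=1.7600 [y] (6,4)
    t=2.7952 [y] (6,3) — stop
  → r_3 = 2.7952
beam 4: φ=0°, α=300°
  cosα=0.5000 sinα=-0.8660 | (6,6) | tMaxX 0.5400 tMaxY 0.8083 | tΔX 2.0000 tΔY 1.1547
    t=0.5400 [x] (7,6) — stop
  → r_4 = 0.5400
beam 5: φ=45°, α=345°
  cosα=0.9659 sinα=-0.2588 | (6,6) | tMaxX 0.2795 tMaxY 2.7046 | tΔX 1.0353 tΔY 3.8637
    t=0.2795 [x] (7,6) — stop
  → r_5 = 0.2795
beam 6: φ=90°, α=30°
  cosα=0.8660 sinα=0.5000 | (6,6) | tMaxX 0.3118 tMaxY 0.6000 | tΔX 1.1547 tΔY 2.0000
    t=0.3118 [x] (7,6) — stop
  → r_6 = 0.3118
beam 7: φ=135°, α=75°
  cosα=0.2588 sinα=0.9659 | (6,6) | tMaxX 1.0432 tMaxY 0.3106 | tΔX 3.8637 tΔY 1.0353
    t=0.3106 [y] (6,7)
    t=1.0432 [x] (7,7) — stop
  → r_7 = 1.0432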